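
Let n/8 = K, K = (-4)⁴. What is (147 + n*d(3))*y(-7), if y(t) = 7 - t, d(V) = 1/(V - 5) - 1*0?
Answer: -12278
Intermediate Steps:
d(V) = 1/(-5 + V) (d(V) = 1/(-5 + V) + 0 = 1/(-5 + V))
K = 256
n = 2048 (n = 8*256 = 2048)
(147 + n*d(3))*y(-7) = (147 + 2048/(-5 + 3))*(7 - 1*(-7)) = (147 + 2048/(-2))*(7 + 7) = (147 + 2048*(-½))*14 = (147 - 1024)*14 = -877*14 = -12278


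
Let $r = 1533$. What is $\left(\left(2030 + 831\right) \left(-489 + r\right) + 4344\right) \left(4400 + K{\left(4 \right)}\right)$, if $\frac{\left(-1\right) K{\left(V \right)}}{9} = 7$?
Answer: $12972955836$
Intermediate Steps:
$K{\left(V \right)} = -63$ ($K{\left(V \right)} = \left(-9\right) 7 = -63$)
$\left(\left(2030 + 831\right) \left(-489 + r\right) + 4344\right) \left(4400 + K{\left(4 \right)}\right) = \left(\left(2030 + 831\right) \left(-489 + 1533\right) + 4344\right) \left(4400 - 63\right) = \left(2861 \cdot 1044 + 4344\right) 4337 = \left(2986884 + 4344\right) 4337 = 2991228 \cdot 4337 = 12972955836$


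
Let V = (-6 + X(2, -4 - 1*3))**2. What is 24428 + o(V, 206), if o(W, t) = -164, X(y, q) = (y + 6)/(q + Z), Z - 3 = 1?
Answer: 24264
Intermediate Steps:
Z = 4 (Z = 3 + 1 = 4)
X(y, q) = (6 + y)/(4 + q) (X(y, q) = (y + 6)/(q + 4) = (6 + y)/(4 + q))
V = 676/9 (V = (-6 + (6 + 2)/(4 + (-4 - 1*3)))**2 = (-6 + 8/(4 + (-4 - 3)))**2 = (-6 + 8/(4 - 7))**2 = (-6 + 8/(-3))**2 = (-6 - 1/3*8)**2 = (-6 - 8/3)**2 = (-26/3)**2 = 676/9 ≈ 75.111)
24428 + o(V, 206) = 24428 - 164 = 24264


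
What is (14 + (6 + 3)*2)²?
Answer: 1024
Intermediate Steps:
(14 + (6 + 3)*2)² = (14 + 9*2)² = (14 + 18)² = 32² = 1024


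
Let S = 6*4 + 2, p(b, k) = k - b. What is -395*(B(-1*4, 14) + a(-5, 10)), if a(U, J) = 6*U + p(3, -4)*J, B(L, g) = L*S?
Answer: 80580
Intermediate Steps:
S = 26 (S = 24 + 2 = 26)
B(L, g) = 26*L (B(L, g) = L*26 = 26*L)
a(U, J) = -7*J + 6*U (a(U, J) = 6*U + (-4 - 1*3)*J = 6*U + (-4 - 3)*J = 6*U - 7*J = -7*J + 6*U)
-395*(B(-1*4, 14) + a(-5, 10)) = -395*(26*(-1*4) + (-7*10 + 6*(-5))) = -395*(26*(-4) + (-70 - 30)) = -395*(-104 - 100) = -395*(-204) = 80580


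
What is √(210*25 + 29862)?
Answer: 2*√8778 ≈ 187.38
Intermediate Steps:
√(210*25 + 29862) = √(5250 + 29862) = √35112 = 2*√8778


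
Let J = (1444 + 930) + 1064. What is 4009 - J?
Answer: 571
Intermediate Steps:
J = 3438 (J = 2374 + 1064 = 3438)
4009 - J = 4009 - 1*3438 = 4009 - 3438 = 571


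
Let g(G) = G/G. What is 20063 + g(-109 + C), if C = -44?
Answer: 20064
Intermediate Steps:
g(G) = 1
20063 + g(-109 + C) = 20063 + 1 = 20064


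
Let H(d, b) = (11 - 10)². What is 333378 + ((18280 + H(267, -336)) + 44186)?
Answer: 395845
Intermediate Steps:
H(d, b) = 1 (H(d, b) = 1² = 1)
333378 + ((18280 + H(267, -336)) + 44186) = 333378 + ((18280 + 1) + 44186) = 333378 + (18281 + 44186) = 333378 + 62467 = 395845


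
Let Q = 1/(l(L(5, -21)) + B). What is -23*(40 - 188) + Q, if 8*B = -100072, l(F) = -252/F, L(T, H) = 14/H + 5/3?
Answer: 43438443/12761 ≈ 3404.0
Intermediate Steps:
L(T, H) = 5/3 + 14/H (L(T, H) = 14/H + 5*(⅓) = 14/H + 5/3 = 5/3 + 14/H)
B = -12509 (B = (⅛)*(-100072) = -12509)
Q = -1/12761 (Q = 1/(-252/(5/3 + 14/(-21)) - 12509) = 1/(-252/(5/3 + 14*(-1/21)) - 12509) = 1/(-252/(5/3 - ⅔) - 12509) = 1/(-252/1 - 12509) = 1/(-252*1 - 12509) = 1/(-252 - 12509) = 1/(-12761) = -1/12761 ≈ -7.8364e-5)
-23*(40 - 188) + Q = -23*(40 - 188) - 1/12761 = -23*(-148) - 1/12761 = 3404 - 1/12761 = 43438443/12761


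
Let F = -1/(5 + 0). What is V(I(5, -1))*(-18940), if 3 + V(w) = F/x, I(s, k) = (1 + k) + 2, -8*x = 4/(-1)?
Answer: 64396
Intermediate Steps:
x = ½ (x = -1/(2*(-1)) = -(-1)/2 = -⅛*(-4) = ½ ≈ 0.50000)
I(s, k) = 3 + k
F = -⅕ (F = -1/5 = -1*⅕ = -⅕ ≈ -0.20000)
V(w) = -17/5 (V(w) = -3 - 1/(5*½) = -3 - ⅕*2 = -3 - ⅖ = -17/5)
V(I(5, -1))*(-18940) = -17/5*(-18940) = 64396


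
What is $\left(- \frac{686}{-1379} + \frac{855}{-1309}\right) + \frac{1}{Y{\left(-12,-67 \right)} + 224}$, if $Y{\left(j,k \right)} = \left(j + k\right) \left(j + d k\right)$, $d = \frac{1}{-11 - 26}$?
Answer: $- \frac{138102142}{892498453} \approx -0.15474$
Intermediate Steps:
$d = - \frac{1}{37}$ ($d = \frac{1}{-37} = - \frac{1}{37} \approx -0.027027$)
$Y{\left(j,k \right)} = \left(j + k\right) \left(j - \frac{k}{37}\right)$
$\left(- \frac{686}{-1379} + \frac{855}{-1309}\right) + \frac{1}{Y{\left(-12,-67 \right)} + 224} = \left(- \frac{686}{-1379} + \frac{855}{-1309}\right) + \frac{1}{\left(\left(-12\right)^{2} - \frac{\left(-67\right)^{2}}{37} + \frac{36}{37} \left(-12\right) \left(-67\right)\right) + 224} = \left(\left(-686\right) \left(- \frac{1}{1379}\right) + 855 \left(- \frac{1}{1309}\right)\right) + \frac{1}{\left(144 - \frac{4489}{37} + \frac{28944}{37}\right) + 224} = \left(\frac{98}{197} - \frac{855}{1309}\right) + \frac{1}{\left(144 - \frac{4489}{37} + \frac{28944}{37}\right) + 224} = - \frac{40153}{257873} + \frac{1}{\frac{29783}{37} + 224} = - \frac{40153}{257873} + \frac{1}{\frac{38071}{37}} = - \frac{40153}{257873} + \frac{37}{38071} = - \frac{138102142}{892498453}$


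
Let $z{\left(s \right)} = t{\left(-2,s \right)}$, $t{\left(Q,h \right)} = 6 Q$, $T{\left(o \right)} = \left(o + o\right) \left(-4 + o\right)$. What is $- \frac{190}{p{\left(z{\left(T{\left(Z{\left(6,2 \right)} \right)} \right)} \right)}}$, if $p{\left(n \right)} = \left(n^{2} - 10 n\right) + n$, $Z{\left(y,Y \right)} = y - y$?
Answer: $- \frac{95}{126} \approx -0.75397$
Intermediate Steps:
$Z{\left(y,Y \right)} = 0$
$T{\left(o \right)} = 2 o \left(-4 + o\right)$
$z{\left(s \right)} = -12$ ($z{\left(s \right)} = 6 \left(-2\right) = -12$)
$p{\left(n \right)} = n^{2} - 9 n$
$- \frac{190}{p{\left(z{\left(T{\left(Z{\left(6,2 \right)} \right)} \right)} \right)}} = - \frac{190}{\left(-12\right) \left(-9 - 12\right)} = - \frac{190}{\left(-12\right) \left(-21\right)} = - \frac{190}{252} = \left(-190\right) \frac{1}{252} = - \frac{95}{126}$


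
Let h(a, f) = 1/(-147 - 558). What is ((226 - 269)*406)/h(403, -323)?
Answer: 12307890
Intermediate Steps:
h(a, f) = -1/705 (h(a, f) = 1/(-705) = -1/705)
((226 - 269)*406)/h(403, -323) = ((226 - 269)*406)/(-1/705) = -43*406*(-705) = -17458*(-705) = 12307890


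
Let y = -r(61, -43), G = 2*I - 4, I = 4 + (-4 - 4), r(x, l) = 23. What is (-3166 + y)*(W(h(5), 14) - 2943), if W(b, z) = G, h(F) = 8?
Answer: 9423495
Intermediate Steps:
I = -4 (I = 4 - 8 = -4)
G = -12 (G = 2*(-4) - 4 = -8 - 4 = -12)
y = -23 (y = -1*23 = -23)
W(b, z) = -12
(-3166 + y)*(W(h(5), 14) - 2943) = (-3166 - 23)*(-12 - 2943) = -3189*(-2955) = 9423495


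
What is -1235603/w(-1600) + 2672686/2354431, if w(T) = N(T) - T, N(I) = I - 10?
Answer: 2909168733753/23544310 ≈ 1.2356e+5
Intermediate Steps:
N(I) = -10 + I
w(T) = -10 (w(T) = (-10 + T) - T = -10)
-1235603/w(-1600) + 2672686/2354431 = -1235603/(-10) + 2672686/2354431 = -1235603*(-⅒) + 2672686*(1/2354431) = 1235603/10 + 2672686/2354431 = 2909168733753/23544310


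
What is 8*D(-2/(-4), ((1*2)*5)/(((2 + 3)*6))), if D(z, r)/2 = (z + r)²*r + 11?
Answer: 4852/27 ≈ 179.70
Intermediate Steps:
D(z, r) = 22 + 2*r*(r + z)² (D(z, r) = 2*((z + r)²*r + 11) = 2*((r + z)²*r + 11) = 2*(r*(r + z)² + 11) = 2*(11 + r*(r + z)²) = 22 + 2*r*(r + z)²)
8*D(-2/(-4), ((1*2)*5)/(((2 + 3)*6))) = 8*(22 + 2*(((1*2)*5)/(((2 + 3)*6)))*(((1*2)*5)/(((2 + 3)*6)) - 2/(-4))²) = 8*(22 + 2*((2*5)/((5*6)))*((2*5)/((5*6)) - 2*(-¼))²) = 8*(22 + 2*(10/30)*(10/30 + ½)²) = 8*(22 + 2*(10*(1/30))*(10*(1/30) + ½)²) = 8*(22 + 2*(⅓)*(⅓ + ½)²) = 8*(22 + 2*(⅓)*(⅚)²) = 8*(22 + 2*(⅓)*(25/36)) = 8*(22 + 25/54) = 8*(1213/54) = 4852/27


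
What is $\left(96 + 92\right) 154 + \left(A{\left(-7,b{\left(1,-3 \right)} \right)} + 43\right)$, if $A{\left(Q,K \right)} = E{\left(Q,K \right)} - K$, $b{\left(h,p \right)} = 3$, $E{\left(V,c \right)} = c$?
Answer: $28995$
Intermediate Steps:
$A{\left(Q,K \right)} = 0$ ($A{\left(Q,K \right)} = K - K = 0$)
$\left(96 + 92\right) 154 + \left(A{\left(-7,b{\left(1,-3 \right)} \right)} + 43\right) = \left(96 + 92\right) 154 + \left(0 + 43\right) = 188 \cdot 154 + 43 = 28952 + 43 = 28995$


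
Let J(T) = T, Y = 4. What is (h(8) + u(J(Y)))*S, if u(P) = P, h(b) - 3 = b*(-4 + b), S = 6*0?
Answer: 0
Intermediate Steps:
S = 0
h(b) = 3 + b*(-4 + b)
(h(8) + u(J(Y)))*S = ((3 + 8² - 4*8) + 4)*0 = ((3 + 64 - 32) + 4)*0 = (35 + 4)*0 = 39*0 = 0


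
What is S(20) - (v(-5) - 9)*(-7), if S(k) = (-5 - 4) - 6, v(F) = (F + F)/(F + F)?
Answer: -71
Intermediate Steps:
v(F) = 1 (v(F) = (2*F)/((2*F)) = (2*F)*(1/(2*F)) = 1)
S(k) = -15 (S(k) = -9 - 6 = -15)
S(20) - (v(-5) - 9)*(-7) = -15 - (1 - 9)*(-7) = -15 - (-8)*(-7) = -15 - 1*56 = -15 - 56 = -71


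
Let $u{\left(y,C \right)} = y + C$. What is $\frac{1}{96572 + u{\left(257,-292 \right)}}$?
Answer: $\frac{1}{96537} \approx 1.0359 \cdot 10^{-5}$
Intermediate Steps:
$u{\left(y,C \right)} = C + y$
$\frac{1}{96572 + u{\left(257,-292 \right)}} = \frac{1}{96572 + \left(-292 + 257\right)} = \frac{1}{96572 - 35} = \frac{1}{96537}$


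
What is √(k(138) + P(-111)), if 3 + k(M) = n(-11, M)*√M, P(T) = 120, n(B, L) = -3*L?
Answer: 3*√(13 - 46*√138) ≈ 68.894*I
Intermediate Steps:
k(M) = -3 - 3*M^(3/2) (k(M) = -3 + (-3*M)*√M = -3 - 3*M^(3/2))
√(k(138) + P(-111)) = √((-3 - 414*√138) + 120) = √(117 - 414*√138)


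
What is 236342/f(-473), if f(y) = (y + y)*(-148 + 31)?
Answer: 118171/55341 ≈ 2.1353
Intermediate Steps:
f(y) = -234*y (f(y) = (2*y)*(-117) = -234*y)
236342/f(-473) = 236342/((-234*(-473))) = 236342/110682 = 236342*(1/110682) = 118171/55341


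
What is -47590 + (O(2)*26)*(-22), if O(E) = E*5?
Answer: -53310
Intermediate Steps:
O(E) = 5*E
-47590 + (O(2)*26)*(-22) = -47590 + ((5*2)*26)*(-22) = -47590 + (10*26)*(-22) = -47590 + 260*(-22) = -47590 - 5720 = -53310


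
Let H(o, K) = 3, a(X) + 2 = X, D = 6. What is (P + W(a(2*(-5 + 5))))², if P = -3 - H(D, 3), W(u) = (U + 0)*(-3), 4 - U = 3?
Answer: 81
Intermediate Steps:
U = 1 (U = 4 - 1*3 = 4 - 3 = 1)
a(X) = -2 + X
W(u) = -3 (W(u) = (1 + 0)*(-3) = 1*(-3) = -3)
P = -6 (P = -3 - 1*3 = -3 - 3 = -6)
(P + W(a(2*(-5 + 5))))² = (-6 - 3)² = (-9)² = 81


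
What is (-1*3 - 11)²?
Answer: 196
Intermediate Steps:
(-1*3 - 11)² = (-3 - 11)² = (-14)² = 196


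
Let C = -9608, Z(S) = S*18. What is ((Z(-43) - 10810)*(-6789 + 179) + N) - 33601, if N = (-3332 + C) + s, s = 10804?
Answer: 76534503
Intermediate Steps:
Z(S) = 18*S
N = -2136 (N = (-3332 - 9608) + 10804 = -12940 + 10804 = -2136)
((Z(-43) - 10810)*(-6789 + 179) + N) - 33601 = ((18*(-43) - 10810)*(-6789 + 179) - 2136) - 33601 = ((-774 - 10810)*(-6610) - 2136) - 33601 = (-11584*(-6610) - 2136) - 33601 = (76570240 - 2136) - 33601 = 76568104 - 33601 = 76534503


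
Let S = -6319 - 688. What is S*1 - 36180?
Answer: -43187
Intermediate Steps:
S = -7007
S*1 - 36180 = -7007*1 - 36180 = -7007 - 36180 = -43187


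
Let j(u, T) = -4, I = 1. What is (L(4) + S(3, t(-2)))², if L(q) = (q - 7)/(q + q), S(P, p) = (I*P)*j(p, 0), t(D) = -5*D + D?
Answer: 9801/64 ≈ 153.14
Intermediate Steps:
t(D) = -4*D
S(P, p) = -4*P (S(P, p) = (1*P)*(-4) = P*(-4) = -4*P)
L(q) = (-7 + q)/(2*q) (L(q) = (-7 + q)/((2*q)) = (-7 + q)*(1/(2*q)) = (-7 + q)/(2*q))
(L(4) + S(3, t(-2)))² = ((½)*(-7 + 4)/4 - 4*3)² = ((½)*(¼)*(-3) - 12)² = (-3/8 - 12)² = (-99/8)² = 9801/64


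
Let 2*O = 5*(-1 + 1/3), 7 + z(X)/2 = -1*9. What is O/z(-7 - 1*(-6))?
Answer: 5/96 ≈ 0.052083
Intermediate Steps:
z(X) = -32 (z(X) = -14 + 2*(-1*9) = -14 + 2*(-9) = -14 - 18 = -32)
O = -5/3 (O = (5*(-1 + 1/3))/2 = (5*(-1 + 1*(⅓)))/2 = (5*(-1 + ⅓))/2 = (5*(-⅔))/2 = (½)*(-10/3) = -5/3 ≈ -1.6667)
O/z(-7 - 1*(-6)) = -5/3/(-32) = -5/3*(-1/32) = 5/96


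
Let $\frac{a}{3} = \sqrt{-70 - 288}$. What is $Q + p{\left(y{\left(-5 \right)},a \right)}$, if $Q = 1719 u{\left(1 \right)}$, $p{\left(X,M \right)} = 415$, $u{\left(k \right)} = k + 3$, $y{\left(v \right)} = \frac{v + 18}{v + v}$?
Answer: $7291$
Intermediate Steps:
$a = 3 i \sqrt{358}$ ($a = 3 \sqrt{-70 - 288} = 3 \sqrt{-358} = 3 i \sqrt{358} \approx 56.763 i$)
$y{\left(v \right)} = \frac{18 + v}{2 v}$
$u{\left(k \right)} = 3 + k$
$Q = 6876$ ($Q = 1719 \left(3 + 1\right) = 1719 \cdot 4 = 6876$)
$Q + p{\left(y{\left(-5 \right)},a \right)} = 6876 + 415 = 7291$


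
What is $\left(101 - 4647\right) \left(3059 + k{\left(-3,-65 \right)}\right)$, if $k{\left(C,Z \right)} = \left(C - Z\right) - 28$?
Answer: $-14060778$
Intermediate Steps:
$k{\left(C,Z \right)} = -28 + C - Z$ ($k{\left(C,Z \right)} = \left(C - Z\right) - 28 = -28 + C - Z$)
$\left(101 - 4647\right) \left(3059 + k{\left(-3,-65 \right)}\right) = \left(101 - 4647\right) \left(3059 - -34\right) = - 4546 \left(3059 - -34\right) = - 4546 \left(3059 + 34\right) = \left(-4546\right) 3093 = -14060778$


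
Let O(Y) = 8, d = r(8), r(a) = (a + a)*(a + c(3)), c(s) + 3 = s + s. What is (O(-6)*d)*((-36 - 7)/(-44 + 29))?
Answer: 60544/15 ≈ 4036.3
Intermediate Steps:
c(s) = -3 + 2*s (c(s) = -3 + (s + s) = -3 + 2*s)
r(a) = 2*a*(3 + a) (r(a) = (a + a)*(a + (-3 + 2*3)) = (2*a)*(a + (-3 + 6)) = (2*a)*(a + 3) = (2*a)*(3 + a) = 2*a*(3 + a))
d = 176 (d = 2*8*(3 + 8) = 2*8*11 = 176)
(O(-6)*d)*((-36 - 7)/(-44 + 29)) = (8*176)*((-36 - 7)/(-44 + 29)) = 1408*(-43/(-15)) = 1408*(-43*(-1/15)) = 1408*(43/15) = 60544/15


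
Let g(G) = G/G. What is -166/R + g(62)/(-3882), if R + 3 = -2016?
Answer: 71377/870862 ≈ 0.081961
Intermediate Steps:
R = -2019 (R = -3 - 2016 = -2019)
g(G) = 1
-166/R + g(62)/(-3882) = -166/(-2019) + 1/(-3882) = -166*(-1/2019) + 1*(-1/3882) = 166/2019 - 1/3882 = 71377/870862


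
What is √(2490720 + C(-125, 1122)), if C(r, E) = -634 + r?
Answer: √2489961 ≈ 1578.0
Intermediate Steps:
√(2490720 + C(-125, 1122)) = √(2490720 + (-634 - 125)) = √(2490720 - 759) = √2489961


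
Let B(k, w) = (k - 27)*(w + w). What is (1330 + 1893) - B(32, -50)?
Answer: 3723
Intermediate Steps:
B(k, w) = 2*w*(-27 + k) (B(k, w) = (-27 + k)*(2*w) = 2*w*(-27 + k))
(1330 + 1893) - B(32, -50) = (1330 + 1893) - 2*(-50)*(-27 + 32) = 3223 - 2*(-50)*5 = 3223 - 1*(-500) = 3223 + 500 = 3723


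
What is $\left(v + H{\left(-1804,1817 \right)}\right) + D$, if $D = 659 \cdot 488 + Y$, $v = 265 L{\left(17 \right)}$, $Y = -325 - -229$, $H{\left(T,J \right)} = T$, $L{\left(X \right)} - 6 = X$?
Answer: $325787$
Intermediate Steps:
$L{\left(X \right)} = 6 + X$
$Y = -96$ ($Y = -325 + 229 = -96$)
$v = 6095$ ($v = 265 \left(6 + 17\right) = 265 \cdot 23 = 6095$)
$D = 321496$ ($D = 659 \cdot 488 - 96 = 321592 - 96 = 321496$)
$\left(v + H{\left(-1804,1817 \right)}\right) + D = \left(6095 - 1804\right) + 321496 = 4291 + 321496 = 325787$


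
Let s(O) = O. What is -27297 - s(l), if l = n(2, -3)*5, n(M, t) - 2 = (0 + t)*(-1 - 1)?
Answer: -27337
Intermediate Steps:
n(M, t) = 2 - 2*t (n(M, t) = 2 + (0 + t)*(-1 - 1) = 2 + t*(-2) = 2 - 2*t)
l = 40 (l = (2 - 2*(-3))*5 = (2 + 6)*5 = 8*5 = 40)
-27297 - s(l) = -27297 - 1*40 = -27297 - 40 = -27337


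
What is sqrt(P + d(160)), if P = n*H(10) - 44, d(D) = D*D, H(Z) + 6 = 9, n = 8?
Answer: 2*sqrt(6395) ≈ 159.94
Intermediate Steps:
H(Z) = 3 (H(Z) = -6 + 9 = 3)
d(D) = D**2
P = -20 (P = 8*3 - 44 = 24 - 44 = -20)
sqrt(P + d(160)) = sqrt(-20 + 160**2) = sqrt(-20 + 25600) = sqrt(25580) = 2*sqrt(6395)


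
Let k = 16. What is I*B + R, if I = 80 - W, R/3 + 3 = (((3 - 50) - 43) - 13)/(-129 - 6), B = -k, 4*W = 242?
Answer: -14342/45 ≈ -318.71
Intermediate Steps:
W = 121/2 (W = (¼)*242 = 121/2 ≈ 60.500)
B = -16 (B = -1*16 = -16)
R = -302/45 (R = -9 + 3*((((3 - 50) - 43) - 13)/(-129 - 6)) = -9 + 3*(((-47 - 43) - 13)/(-135)) = -9 + 3*((-90 - 13)*(-1/135)) = -9 + 3*(-103*(-1/135)) = -9 + 3*(103/135) = -9 + 103/45 = -302/45 ≈ -6.7111)
I = 39/2 (I = 80 - 1*121/2 = 80 - 121/2 = 39/2 ≈ 19.500)
I*B + R = (39/2)*(-16) - 302/45 = -312 - 302/45 = -14342/45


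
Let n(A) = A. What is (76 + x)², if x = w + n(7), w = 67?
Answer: 22500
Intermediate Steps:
x = 74 (x = 67 + 7 = 74)
(76 + x)² = (76 + 74)² = 150² = 22500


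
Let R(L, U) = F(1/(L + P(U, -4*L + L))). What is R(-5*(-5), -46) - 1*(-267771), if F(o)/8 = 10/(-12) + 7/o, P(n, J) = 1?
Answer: 807661/3 ≈ 2.6922e+5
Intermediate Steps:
F(o) = -20/3 + 56/o (F(o) = 8*(10/(-12) + 7/o) = 8*(10*(-1/12) + 7/o) = 8*(-⅚ + 7/o) = -20/3 + 56/o)
R(L, U) = 148/3 + 56*L (R(L, U) = -20/3 + 56/(1/(L + 1)) = -20/3 + 56/(1/(1 + L)) = -20/3 + 56*(1 + L) = -20/3 + (56 + 56*L) = 148/3 + 56*L)
R(-5*(-5), -46) - 1*(-267771) = (148/3 + 56*(-5*(-5))) - 1*(-267771) = (148/3 + 56*25) + 267771 = (148/3 + 1400) + 267771 = 4348/3 + 267771 = 807661/3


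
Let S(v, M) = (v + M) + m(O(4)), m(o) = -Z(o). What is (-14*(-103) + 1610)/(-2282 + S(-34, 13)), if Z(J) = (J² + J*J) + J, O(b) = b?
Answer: -3052/2339 ≈ -1.3048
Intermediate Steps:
Z(J) = J + 2*J² (Z(J) = (J² + J²) + J = 2*J² + J = J + 2*J²)
m(o) = -o*(1 + 2*o)
S(v, M) = -36 + M + v (S(v, M) = (v + M) - 1*4*(1 + 2*4) = (M + v) - 1*4*(1 + 8) = (M + v) - 1*4*9 = (M + v) - 36 = -36 + M + v)
(-14*(-103) + 1610)/(-2282 + S(-34, 13)) = (-14*(-103) + 1610)/(-2282 + (-36 + 13 - 34)) = (1442 + 1610)/(-2282 - 57) = 3052/(-2339) = 3052*(-1/2339) = -3052/2339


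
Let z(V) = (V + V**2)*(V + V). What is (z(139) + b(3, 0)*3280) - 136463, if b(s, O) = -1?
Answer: 5270137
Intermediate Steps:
z(V) = 2*V*(V + V**2) (z(V) = (V + V**2)*(2*V) = 2*V*(V + V**2))
(z(139) + b(3, 0)*3280) - 136463 = (2*139**2*(1 + 139) - 1*3280) - 136463 = (2*19321*140 - 3280) - 136463 = (5409880 - 3280) - 136463 = 5406600 - 136463 = 5270137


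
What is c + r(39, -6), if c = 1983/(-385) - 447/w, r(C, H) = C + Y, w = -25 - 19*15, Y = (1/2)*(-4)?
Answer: 794663/23870 ≈ 33.291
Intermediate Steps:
Y = -2 (Y = (1*(½))*(-4) = (½)*(-4) = -2)
w = -310 (w = -25 - 285 = -310)
r(C, H) = -2 + C (r(C, H) = C - 2 = -2 + C)
c = -88527/23870 (c = 1983/(-385) - 447/(-310) = 1983*(-1/385) - 447*(-1/310) = -1983/385 + 447/310 = -88527/23870 ≈ -3.7087)
c + r(39, -6) = -88527/23870 + (-2 + 39) = -88527/23870 + 37 = 794663/23870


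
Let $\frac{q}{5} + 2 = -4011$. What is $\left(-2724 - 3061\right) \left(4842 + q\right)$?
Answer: $88065055$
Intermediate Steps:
$q = -20065$ ($q = -10 + 5 \left(-4011\right) = -10 - 20055 = -20065$)
$\left(-2724 - 3061\right) \left(4842 + q\right) = \left(-2724 - 3061\right) \left(4842 - 20065\right) = \left(-5785\right) \left(-15223\right) = 88065055$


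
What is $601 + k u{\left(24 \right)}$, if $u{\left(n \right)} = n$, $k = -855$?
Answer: $-19919$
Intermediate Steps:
$601 + k u{\left(24 \right)} = 601 - 20520 = -19919$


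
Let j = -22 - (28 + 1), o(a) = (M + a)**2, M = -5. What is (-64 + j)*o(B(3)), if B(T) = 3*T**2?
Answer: -55660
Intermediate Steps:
o(a) = (-5 + a)**2
j = -51 (j = -22 - 1*29 = -22 - 29 = -51)
(-64 + j)*o(B(3)) = (-64 - 51)*(-5 + 3*3**2)**2 = -115*(-5 + 3*9)**2 = -115*(-5 + 27)**2 = -115*22**2 = -115*484 = -55660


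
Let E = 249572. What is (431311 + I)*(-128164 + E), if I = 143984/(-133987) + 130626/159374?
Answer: 79871103165727073408/1525288867 ≈ 5.2365e+10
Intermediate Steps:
I = -2722560077/10677022069 (I = 143984*(-1/133987) + 130626*(1/159374) = -143984/133987 + 65313/79687 = -2722560077/10677022069 ≈ -0.25499)
(431311 + I)*(-128164 + E) = (431311 - 2722560077/10677022069)*(-128164 + 249572) = (4605114343042382/10677022069)*121408 = 79871103165727073408/1525288867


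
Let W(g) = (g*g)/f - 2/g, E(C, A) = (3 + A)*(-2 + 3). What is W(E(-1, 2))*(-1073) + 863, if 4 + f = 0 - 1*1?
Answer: 33286/5 ≈ 6657.2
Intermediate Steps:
f = -5 (f = -4 + (0 - 1*1) = -4 + (0 - 1) = -4 - 1 = -5)
E(C, A) = 3 + A (E(C, A) = (3 + A)*1 = 3 + A)
W(g) = -2/g - g²/5 (W(g) = (g*g)/(-5) - 2/g = g²*(-⅕) - 2/g = -g²/5 - 2/g = -2/g - g²/5)
W(E(-1, 2))*(-1073) + 863 = ((-10 - (3 + 2)³)/(5*(3 + 2)))*(-1073) + 863 = ((⅕)*(-10 - 1*5³)/5)*(-1073) + 863 = ((⅕)*(⅕)*(-10 - 1*125))*(-1073) + 863 = ((⅕)*(⅕)*(-10 - 125))*(-1073) + 863 = ((⅕)*(⅕)*(-135))*(-1073) + 863 = -27/5*(-1073) + 863 = 28971/5 + 863 = 33286/5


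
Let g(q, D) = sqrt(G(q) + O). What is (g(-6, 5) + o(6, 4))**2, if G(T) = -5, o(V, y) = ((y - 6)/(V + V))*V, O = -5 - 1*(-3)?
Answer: (1 - I*sqrt(7))**2 ≈ -6.0 - 5.2915*I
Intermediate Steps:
O = -2 (O = -5 + 3 = -2)
o(V, y) = -3 + y/2 (o(V, y) = ((-6 + y)/((2*V)))*V = ((-6 + y)*(1/(2*V)))*V = ((-6 + y)/(2*V))*V = -3 + y/2)
g(q, D) = I*sqrt(7) (g(q, D) = sqrt(-5 - 2) = sqrt(-7) = I*sqrt(7))
(g(-6, 5) + o(6, 4))**2 = (I*sqrt(7) + (-3 + (1/2)*4))**2 = (I*sqrt(7) + (-3 + 2))**2 = (I*sqrt(7) - 1)**2 = (-1 + I*sqrt(7))**2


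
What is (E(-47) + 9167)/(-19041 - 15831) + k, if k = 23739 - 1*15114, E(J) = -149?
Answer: 50126997/5812 ≈ 8624.7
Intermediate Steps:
k = 8625 (k = 23739 - 15114 = 8625)
(E(-47) + 9167)/(-19041 - 15831) + k = (-149 + 9167)/(-19041 - 15831) + 8625 = 9018/(-34872) + 8625 = 9018*(-1/34872) + 8625 = -1503/5812 + 8625 = 50126997/5812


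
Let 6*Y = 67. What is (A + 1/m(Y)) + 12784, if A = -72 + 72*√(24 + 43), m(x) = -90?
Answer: 1144079/90 + 72*√67 ≈ 13301.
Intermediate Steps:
Y = 67/6 (Y = (⅙)*67 = 67/6 ≈ 11.167)
A = -72 + 72*√67 ≈ 517.35
(A + 1/m(Y)) + 12784 = ((-72 + 72*√67) + 1/(-90)) + 12784 = ((-72 + 72*√67) - 1/90) + 12784 = (-6481/90 + 72*√67) + 12784 = 1144079/90 + 72*√67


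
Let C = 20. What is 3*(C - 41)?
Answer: -63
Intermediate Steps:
3*(C - 41) = 3*(20 - 41) = 3*(-21) = -63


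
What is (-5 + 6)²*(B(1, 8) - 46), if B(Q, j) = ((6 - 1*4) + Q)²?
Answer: -37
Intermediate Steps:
B(Q, j) = (2 + Q)² (B(Q, j) = ((6 - 4) + Q)² = (2 + Q)²)
(-5 + 6)²*(B(1, 8) - 46) = (-5 + 6)²*((2 + 1)² - 46) = 1²*(3² - 46) = 1*(9 - 46) = 1*(-37) = -37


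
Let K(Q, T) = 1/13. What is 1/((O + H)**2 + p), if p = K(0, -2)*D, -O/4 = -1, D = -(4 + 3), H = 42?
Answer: 13/27501 ≈ 0.00047271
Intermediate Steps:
K(Q, T) = 1/13
D = -7 (D = -1*7 = -7)
O = 4 (O = -4*(-1) = 4)
p = -7/13 (p = (1/13)*(-7) = -7/13 ≈ -0.53846)
1/((O + H)**2 + p) = 1/((4 + 42)**2 - 7/13) = 1/(46**2 - 7/13) = 1/(2116 - 7/13) = 1/(27501/13) = 13/27501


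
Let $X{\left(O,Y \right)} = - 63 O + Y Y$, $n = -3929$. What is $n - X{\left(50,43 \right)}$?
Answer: $-2628$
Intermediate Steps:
$X{\left(O,Y \right)} = Y^{2} - 63 O$ ($X{\left(O,Y \right)} = - 63 O + Y^{2} = Y^{2} - 63 O$)
$n - X{\left(50,43 \right)} = -3929 - \left(43^{2} - 3150\right) = -3929 - \left(1849 - 3150\right) = -3929 - -1301 = -3929 + 1301 = -2628$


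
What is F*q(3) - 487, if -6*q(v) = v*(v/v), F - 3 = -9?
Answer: -484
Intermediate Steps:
F = -6 (F = 3 - 9 = -6)
q(v) = -v/6 (q(v) = -v*v/v/6 = -v/6)
F*q(3) - 487 = -(-1)*3 - 487 = -6*(-½) - 487 = 3 - 487 = -484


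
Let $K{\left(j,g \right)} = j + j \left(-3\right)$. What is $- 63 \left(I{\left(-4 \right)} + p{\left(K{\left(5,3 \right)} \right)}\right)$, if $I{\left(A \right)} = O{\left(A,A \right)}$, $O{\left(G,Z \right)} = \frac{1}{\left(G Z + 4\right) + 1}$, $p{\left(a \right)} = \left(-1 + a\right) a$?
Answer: $-6933$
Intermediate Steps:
$K{\left(j,g \right)} = - 2 j$ ($K{\left(j,g \right)} = j - 3 j = - 2 j$)
$p{\left(a \right)} = a \left(-1 + a\right)$
$O{\left(G,Z \right)} = \frac{1}{5 + G Z}$ ($O{\left(G,Z \right)} = \frac{1}{\left(4 + G Z\right) + 1} = \frac{1}{5 + G Z}$)
$I{\left(A \right)} = \frac{1}{5 + A^{2}}$ ($I{\left(A \right)} = \frac{1}{5 + A A} = \frac{1}{5 + A^{2}}$)
$- 63 \left(I{\left(-4 \right)} + p{\left(K{\left(5,3 \right)} \right)}\right) = - 63 \left(\frac{1}{5 + \left(-4\right)^{2}} + \left(-2\right) 5 \left(-1 - 10\right)\right) = - 63 \left(\frac{1}{5 + 16} - 10 \left(-1 - 10\right)\right) = - 63 \left(\frac{1}{21} - -110\right) = - 63 \left(\frac{1}{21} + 110\right) = \left(-63\right) \frac{2311}{21} = -6933$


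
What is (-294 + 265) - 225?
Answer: -254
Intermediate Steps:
(-294 + 265) - 225 = -29 - 225 = -254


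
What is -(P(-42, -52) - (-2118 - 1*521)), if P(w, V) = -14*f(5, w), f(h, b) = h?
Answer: -2569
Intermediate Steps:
P(w, V) = -70 (P(w, V) = -14*5 = -70)
-(P(-42, -52) - (-2118 - 1*521)) = -(-70 - (-2118 - 1*521)) = -(-70 - (-2118 - 521)) = -(-70 - 1*(-2639)) = -(-70 + 2639) = -1*2569 = -2569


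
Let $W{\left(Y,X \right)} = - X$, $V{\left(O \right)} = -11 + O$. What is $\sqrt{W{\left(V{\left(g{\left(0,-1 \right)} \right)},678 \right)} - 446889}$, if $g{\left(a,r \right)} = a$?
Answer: $i \sqrt{447567} \approx 669.0 i$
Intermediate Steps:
$\sqrt{W{\left(V{\left(g{\left(0,-1 \right)} \right)},678 \right)} - 446889} = \sqrt{\left(-1\right) 678 - 446889} = \sqrt{-678 - 446889} = \sqrt{-447567} = i \sqrt{447567}$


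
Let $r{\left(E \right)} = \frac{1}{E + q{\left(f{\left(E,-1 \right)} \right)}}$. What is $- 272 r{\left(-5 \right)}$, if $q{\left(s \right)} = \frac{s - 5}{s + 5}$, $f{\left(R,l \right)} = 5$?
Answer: $\frac{272}{5} \approx 54.4$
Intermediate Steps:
$q{\left(s \right)} = \frac{-5 + s}{5 + s}$
$r{\left(E \right)} = \frac{1}{E}$ ($r{\left(E \right)} = \frac{1}{E + \frac{-5 + 5}{5 + 5}} = \frac{1}{E + \frac{1}{10} \cdot 0} = \frac{1}{E + 0} = \frac{1}{E}$)
$- 272 r{\left(-5 \right)} = - \frac{272}{-5} = \left(-272\right) \left(- \frac{1}{5}\right) = \frac{272}{5}$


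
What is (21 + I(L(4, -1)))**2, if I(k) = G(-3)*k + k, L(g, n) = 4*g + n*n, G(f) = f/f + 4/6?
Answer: 39601/9 ≈ 4400.1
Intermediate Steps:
G(f) = 5/3 (G(f) = 1 + 4*(1/6) = 1 + 2/3 = 5/3)
L(g, n) = n**2 + 4*g (L(g, n) = 4*g + n**2 = n**2 + 4*g)
I(k) = 8*k/3 (I(k) = 5*k/3 + k = 8*k/3)
(21 + I(L(4, -1)))**2 = (21 + 8*((-1)**2 + 4*4)/3)**2 = (21 + 8*(1 + 16)/3)**2 = (21 + (8/3)*17)**2 = (21 + 136/3)**2 = (199/3)**2 = 39601/9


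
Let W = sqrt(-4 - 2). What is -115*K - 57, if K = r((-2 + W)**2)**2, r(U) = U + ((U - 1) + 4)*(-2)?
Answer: 9143 + 3680*I*sqrt(6) ≈ 9143.0 + 9014.1*I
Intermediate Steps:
W = I*sqrt(6) (W = sqrt(-6) = I*sqrt(6) ≈ 2.4495*I)
r(U) = -6 - U (r(U) = U + ((-1 + U) + 4)*(-2) = U + (3 + U)*(-2) = U + (-6 - 2*U) = -6 - U)
K = (-6 - (-2 + I*sqrt(6))**2)**2 ≈ -80.0 - 78.384*I
-115*K - 57 = -115*(-80 - 32*I*sqrt(6)) - 57 = (9200 + 3680*I*sqrt(6)) - 57 = 9143 + 3680*I*sqrt(6)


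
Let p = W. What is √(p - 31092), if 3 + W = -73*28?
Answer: I*√33139 ≈ 182.04*I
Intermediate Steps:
W = -2047 (W = -3 - 73*28 = -3 - 2044 = -2047)
p = -2047
√(p - 31092) = √(-2047 - 31092) = √(-33139) = I*√33139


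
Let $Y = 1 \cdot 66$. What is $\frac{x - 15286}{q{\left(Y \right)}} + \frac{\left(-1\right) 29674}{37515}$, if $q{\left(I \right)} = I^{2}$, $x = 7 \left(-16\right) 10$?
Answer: $- \frac{124121839}{27235890} \approx -4.5573$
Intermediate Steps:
$Y = 66$
$x = -1120$ ($x = \left(-112\right) 10 = -1120$)
$\frac{x - 15286}{q{\left(Y \right)}} + \frac{\left(-1\right) 29674}{37515} = \frac{-1120 - 15286}{66^{2}} + \frac{\left(-1\right) 29674}{37515} = \frac{-1120 - 15286}{4356} - \frac{29674}{37515} = \left(-16406\right) \frac{1}{4356} - \frac{29674}{37515} = - \frac{8203}{2178} - \frac{29674}{37515} = - \frac{124121839}{27235890}$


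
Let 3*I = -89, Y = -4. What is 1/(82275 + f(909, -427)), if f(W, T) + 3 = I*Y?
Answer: 3/247172 ≈ 1.2137e-5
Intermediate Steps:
I = -89/3 (I = (1/3)*(-89) = -89/3 ≈ -29.667)
f(W, T) = 347/3 (f(W, T) = -3 - 89/3*(-4) = -3 + 356/3 = 347/3)
1/(82275 + f(909, -427)) = 1/(82275 + 347/3) = 1/(247172/3) = 3/247172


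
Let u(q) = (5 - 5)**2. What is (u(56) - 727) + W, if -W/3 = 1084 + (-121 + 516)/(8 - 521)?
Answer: -680014/171 ≈ -3976.7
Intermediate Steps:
u(q) = 0 (u(q) = 0**2 = 0)
W = -555697/171 (W = -3*(1084 + (-121 + 516)/(8 - 521)) = -3*(1084 + 395/(-513)) = -3*(1084 + 395*(-1/513)) = -3*(1084 - 395/513) = -3*555697/513 = -555697/171 ≈ -3249.7)
(u(56) - 727) + W = (0 - 727) - 555697/171 = -727 - 555697/171 = -680014/171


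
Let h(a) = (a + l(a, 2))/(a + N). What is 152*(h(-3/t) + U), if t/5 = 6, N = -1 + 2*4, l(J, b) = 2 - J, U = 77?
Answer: 810616/69 ≈ 11748.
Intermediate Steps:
N = 7 (N = -1 + 8 = 7)
t = 30 (t = 5*6 = 30)
h(a) = 2/(7 + a) (h(a) = (a + (2 - a))/(a + 7) = 2/(7 + a))
152*(h(-3/t) + U) = 152*(2/(7 - 3/30) + 77) = 152*(2/(7 - 3*1/30) + 77) = 152*(2/(7 - ⅒) + 77) = 152*(2/(69/10) + 77) = 152*(2*(10/69) + 77) = 152*(20/69 + 77) = 152*(5333/69) = 810616/69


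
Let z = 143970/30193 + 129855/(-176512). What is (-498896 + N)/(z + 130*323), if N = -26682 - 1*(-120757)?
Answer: -2157463893079936/223804123724465 ≈ -9.6400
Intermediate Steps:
z = 21491720625/5329426816 (z = 143970*(1/30193) + 129855*(-1/176512) = 143970/30193 - 129855/176512 = 21491720625/5329426816 ≈ 4.0327)
N = 94075 (N = -26682 + 120757 = 94075)
(-498896 + N)/(z + 130*323) = (-498896 + 94075)/(21491720625/5329426816 + 130*323) = -404821/(21491720625/5329426816 + 41990) = -404821/223804123724465/5329426816 = -404821*5329426816/223804123724465 = -2157463893079936/223804123724465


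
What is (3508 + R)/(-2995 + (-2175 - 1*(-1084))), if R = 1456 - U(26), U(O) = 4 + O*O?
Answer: -238/227 ≈ -1.0485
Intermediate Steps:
U(O) = 4 + O²
R = 776 (R = 1456 - (4 + 26²) = 1456 - (4 + 676) = 1456 - 1*680 = 1456 - 680 = 776)
(3508 + R)/(-2995 + (-2175 - 1*(-1084))) = (3508 + 776)/(-2995 + (-2175 - 1*(-1084))) = 4284/(-2995 + (-2175 + 1084)) = 4284/(-2995 - 1091) = 4284/(-4086) = 4284*(-1/4086) = -238/227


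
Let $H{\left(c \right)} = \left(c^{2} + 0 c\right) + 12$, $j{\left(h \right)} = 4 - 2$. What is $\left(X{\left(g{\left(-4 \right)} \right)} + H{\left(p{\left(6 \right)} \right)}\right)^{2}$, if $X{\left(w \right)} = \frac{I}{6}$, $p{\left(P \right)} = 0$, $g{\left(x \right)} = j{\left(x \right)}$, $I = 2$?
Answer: $\frac{1369}{9} \approx 152.11$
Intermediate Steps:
$j{\left(h \right)} = 2$ ($j{\left(h \right)} = 4 - 2 = 2$)
$g{\left(x \right)} = 2$
$H{\left(c \right)} = 12 + c^{2}$ ($H{\left(c \right)} = \left(c^{2} + 0\right) + 12 = c^{2} + 12 = 12 + c^{2}$)
$X{\left(w \right)} = \frac{1}{3}$ ($X{\left(w \right)} = \frac{2}{6} = 2 \cdot \frac{1}{6} = \frac{1}{3}$)
$\left(X{\left(g{\left(-4 \right)} \right)} + H{\left(p{\left(6 \right)} \right)}\right)^{2} = \left(\frac{1}{3} + \left(12 + 0^{2}\right)\right)^{2} = \left(\frac{1}{3} + \left(12 + 0\right)\right)^{2} = \left(\frac{1}{3} + 12\right)^{2} = \left(\frac{37}{3}\right)^{2} = \frac{1369}{9}$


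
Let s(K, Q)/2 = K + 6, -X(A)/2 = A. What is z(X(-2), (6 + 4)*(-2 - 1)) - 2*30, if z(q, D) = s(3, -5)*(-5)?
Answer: -150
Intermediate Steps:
X(A) = -2*A
s(K, Q) = 12 + 2*K (s(K, Q) = 2*(K + 6) = 2*(6 + K) = 12 + 2*K)
z(q, D) = -90 (z(q, D) = (12 + 2*3)*(-5) = (12 + 6)*(-5) = 18*(-5) = -90)
z(X(-2), (6 + 4)*(-2 - 1)) - 2*30 = -90 - 2*30 = -90 - 60 = -150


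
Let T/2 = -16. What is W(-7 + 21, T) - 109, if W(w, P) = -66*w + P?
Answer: -1065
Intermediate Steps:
T = -32 (T = 2*(-16) = -32)
W(w, P) = P - 66*w
W(-7 + 21, T) - 109 = (-32 - 66*(-7 + 21)) - 109 = (-32 - 66*14) - 109 = (-32 - 924) - 109 = -956 - 109 = -1065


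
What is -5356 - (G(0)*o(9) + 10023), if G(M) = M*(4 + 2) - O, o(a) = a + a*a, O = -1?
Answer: -15469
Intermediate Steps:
o(a) = a + a²
G(M) = 1 + 6*M (G(M) = M*(4 + 2) - 1*(-1) = M*6 + 1 = 6*M + 1 = 1 + 6*M)
-5356 - (G(0)*o(9) + 10023) = -5356 - ((1 + 6*0)*(9*(1 + 9)) + 10023) = -5356 - ((1 + 0)*(9*10) + 10023) = -5356 - (1*90 + 10023) = -5356 - (90 + 10023) = -5356 - 1*10113 = -5356 - 10113 = -15469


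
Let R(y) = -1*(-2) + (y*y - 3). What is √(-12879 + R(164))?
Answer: 8*√219 ≈ 118.39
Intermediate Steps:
R(y) = -1 + y² (R(y) = 2 + (y² - 3) = 2 + (-3 + y²) = -1 + y²)
√(-12879 + R(164)) = √(-12879 + (-1 + 164²)) = √(-12879 + (-1 + 26896)) = √(-12879 + 26895) = √14016 = 8*√219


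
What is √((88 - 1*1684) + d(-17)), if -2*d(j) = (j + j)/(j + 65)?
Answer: I*√229773/12 ≈ 39.946*I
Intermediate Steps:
d(j) = -j/(65 + j) (d(j) = -(j + j)/(2*(j + 65)) = -2*j/(2*(65 + j)) = -j/(65 + j))
√((88 - 1*1684) + d(-17)) = √((88 - 1*1684) - 1*(-17)/(65 - 17)) = √((88 - 1684) - 1*(-17)/48) = √(-1596 - 1*(-17)*1/48) = √(-1596 + 17/48) = √(-76591/48) = I*√229773/12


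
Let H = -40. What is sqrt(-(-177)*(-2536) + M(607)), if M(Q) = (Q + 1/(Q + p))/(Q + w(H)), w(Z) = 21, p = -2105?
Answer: 3*I*sqrt(11034737180728982)/470372 ≈ 669.98*I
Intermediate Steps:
M(Q) = (Q + 1/(-2105 + Q))/(21 + Q) (M(Q) = (Q + 1/(Q - 2105))/(Q + 21) = (Q + 1/(-2105 + Q))/(21 + Q))
sqrt(-(-177)*(-2536) + M(607)) = sqrt(-(-177)*(-2536) + (1 + 607**2 - 2105*607)/(-44205 + 607**2 - 2084*607)) = sqrt(-1*448872 + (1 + 368449 - 1277735)/(-44205 + 368449 - 1264988)) = sqrt(-448872 - 909285/(-940744)) = sqrt(-448872 - 1/940744*(-909285)) = sqrt(-448872 + 909285/940744) = sqrt(-422272731483/940744) = 3*I*sqrt(11034737180728982)/470372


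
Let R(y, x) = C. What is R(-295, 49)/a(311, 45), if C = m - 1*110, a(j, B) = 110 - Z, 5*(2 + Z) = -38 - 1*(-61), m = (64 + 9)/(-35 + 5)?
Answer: -3373/3222 ≈ -1.0469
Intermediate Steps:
m = -73/30 (m = 73/(-30) = 73*(-1/30) = -73/30 ≈ -2.4333)
Z = 13/5 (Z = -2 + (-38 - 1*(-61))/5 = -2 + (-38 + 61)/5 = -2 + (⅕)*23 = -2 + 23/5 = 13/5 ≈ 2.6000)
a(j, B) = 537/5 (a(j, B) = 110 - 1*13/5 = 110 - 13/5 = 537/5)
C = -3373/30 (C = -73/30 - 1*110 = -73/30 - 110 = -3373/30 ≈ -112.43)
R(y, x) = -3373/30
R(-295, 49)/a(311, 45) = -3373/(30*537/5) = -3373/30*5/537 = -3373/3222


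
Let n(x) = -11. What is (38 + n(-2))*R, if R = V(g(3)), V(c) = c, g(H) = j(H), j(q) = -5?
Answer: -135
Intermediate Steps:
g(H) = -5
R = -5
(38 + n(-2))*R = (38 - 11)*(-5) = 27*(-5) = -135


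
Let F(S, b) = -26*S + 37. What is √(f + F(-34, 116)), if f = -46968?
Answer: I*√46047 ≈ 214.59*I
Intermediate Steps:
F(S, b) = 37 - 26*S
√(f + F(-34, 116)) = √(-46968 + (37 - 26*(-34))) = √(-46968 + (37 + 884)) = √(-46968 + 921) = √(-46047) = I*√46047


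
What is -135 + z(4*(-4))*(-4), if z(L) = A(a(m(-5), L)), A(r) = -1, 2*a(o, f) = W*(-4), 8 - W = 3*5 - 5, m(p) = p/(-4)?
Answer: -131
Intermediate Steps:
m(p) = -p/4 (m(p) = p*(-¼) = -p/4)
W = -2 (W = 8 - (3*5 - 5) = 8 - (15 - 5) = 8 - 1*10 = 8 - 10 = -2)
a(o, f) = 4 (a(o, f) = (-2*(-4))/2 = (½)*8 = 4)
z(L) = -1
-135 + z(4*(-4))*(-4) = -135 - 1*(-4) = -135 + 4 = -131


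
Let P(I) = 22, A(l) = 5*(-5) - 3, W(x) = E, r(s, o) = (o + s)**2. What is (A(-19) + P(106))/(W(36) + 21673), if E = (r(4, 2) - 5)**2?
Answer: -3/11317 ≈ -0.00026509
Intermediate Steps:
E = 961 (E = ((2 + 4)**2 - 5)**2 = (6**2 - 5)**2 = (36 - 5)**2 = 31**2 = 961)
W(x) = 961
A(l) = -28 (A(l) = -25 - 3 = -28)
(A(-19) + P(106))/(W(36) + 21673) = (-28 + 22)/(961 + 21673) = -6/22634 = -6*1/22634 = -3/11317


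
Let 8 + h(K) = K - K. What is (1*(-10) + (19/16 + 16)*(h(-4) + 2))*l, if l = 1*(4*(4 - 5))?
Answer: 905/2 ≈ 452.50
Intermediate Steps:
h(K) = -8 (h(K) = -8 + (K - K) = -8 + 0 = -8)
l = -4 (l = 1*(4*(-1)) = 1*(-4) = -4)
(1*(-10) + (19/16 + 16)*(h(-4) + 2))*l = (1*(-10) + (19/16 + 16)*(-8 + 2))*(-4) = (-10 + (19*(1/16) + 16)*(-6))*(-4) = (-10 + (19/16 + 16)*(-6))*(-4) = (-10 + (275/16)*(-6))*(-4) = (-10 - 825/8)*(-4) = -905/8*(-4) = 905/2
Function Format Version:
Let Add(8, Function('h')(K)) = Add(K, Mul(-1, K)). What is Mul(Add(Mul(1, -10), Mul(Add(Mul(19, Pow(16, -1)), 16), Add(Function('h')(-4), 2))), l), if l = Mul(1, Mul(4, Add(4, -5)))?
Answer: Rational(905, 2) ≈ 452.50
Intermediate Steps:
Function('h')(K) = -8 (Function('h')(K) = Add(-8, Add(K, Mul(-1, K))) = Add(-8, 0) = -8)
l = -4 (l = Mul(1, Mul(4, -1)) = Mul(1, -4) = -4)
Mul(Add(Mul(1, -10), Mul(Add(Mul(19, Pow(16, -1)), 16), Add(Function('h')(-4), 2))), l) = Mul(Add(Mul(1, -10), Mul(Add(Mul(19, Pow(16, -1)), 16), Add(-8, 2))), -4) = Mul(Add(-10, Mul(Add(Mul(19, Rational(1, 16)), 16), -6)), -4) = Mul(Add(-10, Mul(Add(Rational(19, 16), 16), -6)), -4) = Mul(Add(-10, Mul(Rational(275, 16), -6)), -4) = Mul(Add(-10, Rational(-825, 8)), -4) = Mul(Rational(-905, 8), -4) = Rational(905, 2)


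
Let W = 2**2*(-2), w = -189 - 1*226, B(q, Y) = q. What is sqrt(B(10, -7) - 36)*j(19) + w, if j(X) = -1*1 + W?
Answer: -415 - 9*I*sqrt(26) ≈ -415.0 - 45.891*I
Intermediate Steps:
w = -415 (w = -189 - 226 = -415)
W = -8 (W = 4*(-2) = -8)
j(X) = -9 (j(X) = -1*1 - 8 = -1 - 8 = -9)
sqrt(B(10, -7) - 36)*j(19) + w = sqrt(10 - 36)*(-9) - 415 = sqrt(-26)*(-9) - 415 = (I*sqrt(26))*(-9) - 415 = -9*I*sqrt(26) - 415 = -415 - 9*I*sqrt(26)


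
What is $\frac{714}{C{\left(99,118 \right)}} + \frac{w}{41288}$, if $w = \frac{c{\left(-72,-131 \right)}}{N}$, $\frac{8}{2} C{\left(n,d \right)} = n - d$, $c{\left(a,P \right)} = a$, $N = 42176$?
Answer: $- \frac{621666479787}{4135736384} \approx -150.32$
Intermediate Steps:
$C{\left(n,d \right)} = - \frac{d}{4} + \frac{n}{4}$ ($C{\left(n,d \right)} = \frac{n - d}{4} = - \frac{d}{4} + \frac{n}{4}$)
$w = - \frac{9}{5272}$ ($w = - \frac{72}{42176} = \left(-72\right) \frac{1}{42176} = - \frac{9}{5272} \approx -0.0017071$)
$\frac{714}{C{\left(99,118 \right)}} + \frac{w}{41288} = \frac{714}{\left(- \frac{1}{4}\right) 118 + \frac{1}{4} \cdot 99} - \frac{9}{5272 \cdot 41288} = \frac{714}{- \frac{59}{2} + \frac{99}{4}} - \frac{9}{217670336} = \frac{714}{- \frac{19}{4}} - \frac{9}{217670336} = 714 \left(- \frac{4}{19}\right) - \frac{9}{217670336} = - \frac{2856}{19} - \frac{9}{217670336} = - \frac{621666479787}{4135736384}$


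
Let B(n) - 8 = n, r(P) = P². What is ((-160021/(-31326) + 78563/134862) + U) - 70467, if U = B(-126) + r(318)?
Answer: 3584493291003/117352417 ≈ 30545.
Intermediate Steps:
B(n) = 8 + n
U = 101006 (U = (8 - 126) + 318² = -118 + 101124 = 101006)
((-160021/(-31326) + 78563/134862) + U) - 70467 = ((-160021/(-31326) + 78563/134862) + 101006) - 70467 = ((-160021*(-1/31326) + 78563*(1/134862)) + 101006) - 70467 = ((160021/31326 + 78563/134862) + 101006) - 70467 = (667828240/117352417 + 101006) - 70467 = 11853966059742/117352417 - 70467 = 3584493291003/117352417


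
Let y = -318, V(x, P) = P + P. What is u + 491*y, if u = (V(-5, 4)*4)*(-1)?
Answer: -156170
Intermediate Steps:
V(x, P) = 2*P
u = -32 (u = ((2*4)*4)*(-1) = (8*4)*(-1) = 32*(-1) = -32)
u + 491*y = -32 + 491*(-318) = -32 - 156138 = -156170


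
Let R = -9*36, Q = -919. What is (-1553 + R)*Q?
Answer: 1724963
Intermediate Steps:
R = -324
(-1553 + R)*Q = (-1553 - 324)*(-919) = -1877*(-919) = 1724963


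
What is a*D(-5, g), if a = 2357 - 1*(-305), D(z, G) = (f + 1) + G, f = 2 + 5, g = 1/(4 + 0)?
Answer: 43923/2 ≈ 21962.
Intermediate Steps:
g = ¼ (g = 1/4 = ¼ ≈ 0.25000)
f = 7
D(z, G) = 8 + G (D(z, G) = (7 + 1) + G = 8 + G)
a = 2662 (a = 2357 + 305 = 2662)
a*D(-5, g) = 2662*(8 + ¼) = 2662*(33/4) = 43923/2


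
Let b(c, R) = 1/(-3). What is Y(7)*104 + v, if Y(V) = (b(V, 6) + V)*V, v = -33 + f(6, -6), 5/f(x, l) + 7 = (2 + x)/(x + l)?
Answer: 14461/3 ≈ 4820.3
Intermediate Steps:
b(c, R) = -⅓ (b(c, R) = 1*(-⅓) = -⅓)
f(x, l) = 5/(-7 + (2 + x)/(l + x)) (f(x, l) = 5/(-7 + (2 + x)/(x + l)) = 5/(-7 + (2 + x)/(l + x)))
v = -33 (v = -33 + 5*(-1*(-6) - 1*6)/(-2 + 6*6 + 7*(-6)) = -33 + 5*(6 - 6)/(-2 + 36 - 42) = -33 + 5*0/(-8) = -33 + 5*(-⅛)*0 = -33 + 0 = -33)
Y(V) = V*(-⅓ + V) (Y(V) = (-⅓ + V)*V = V*(-⅓ + V))
Y(7)*104 + v = (7*(-⅓ + 7))*104 - 33 = (7*(20/3))*104 - 33 = (140/3)*104 - 33 = 14560/3 - 33 = 14461/3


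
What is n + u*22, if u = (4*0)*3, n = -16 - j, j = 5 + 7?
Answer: -28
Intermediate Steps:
j = 12
n = -28 (n = -16 - 1*12 = -16 - 12 = -28)
u = 0 (u = 0*3 = 0)
n + u*22 = -28 + 0*22 = -28 + 0 = -28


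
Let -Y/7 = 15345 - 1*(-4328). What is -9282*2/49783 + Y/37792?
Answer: -7557237401/1881399136 ≈ -4.0168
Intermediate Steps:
Y = -137711 (Y = -7*(15345 - 1*(-4328)) = -7*(15345 + 4328) = -7*19673 = -137711)
-9282*2/49783 + Y/37792 = -9282*2/49783 - 137711/37792 = -18564*1/49783 - 137711*1/37792 = -18564/49783 - 137711/37792 = -7557237401/1881399136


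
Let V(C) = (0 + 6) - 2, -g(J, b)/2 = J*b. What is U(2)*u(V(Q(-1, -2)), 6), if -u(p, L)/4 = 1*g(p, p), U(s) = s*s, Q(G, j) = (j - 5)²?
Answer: 512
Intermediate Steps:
Q(G, j) = (-5 + j)²
g(J, b) = -2*J*b
U(s) = s²
V(C) = 4 (V(C) = 6 - 2 = 4)
u(p, L) = 8*p² (u(p, L) = -4*(-2*p*p) = -4*(-2*p²) = -(-8)*p² = 8*p²)
U(2)*u(V(Q(-1, -2)), 6) = 2²*(8*4²) = 4*(8*16) = 4*128 = 512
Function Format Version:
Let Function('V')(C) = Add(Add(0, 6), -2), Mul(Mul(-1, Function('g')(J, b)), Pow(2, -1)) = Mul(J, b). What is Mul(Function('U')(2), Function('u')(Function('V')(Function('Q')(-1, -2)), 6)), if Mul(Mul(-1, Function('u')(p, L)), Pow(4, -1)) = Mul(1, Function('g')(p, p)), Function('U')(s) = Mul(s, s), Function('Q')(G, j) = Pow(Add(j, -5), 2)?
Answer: 512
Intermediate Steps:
Function('Q')(G, j) = Pow(Add(-5, j), 2)
Function('g')(J, b) = Mul(-2, J, b) (Function('g')(J, b) = Mul(-2, Mul(J, b)) = Mul(-2, J, b))
Function('U')(s) = Pow(s, 2)
Function('V')(C) = 4 (Function('V')(C) = Add(6, -2) = 4)
Function('u')(p, L) = Mul(8, Pow(p, 2)) (Function('u')(p, L) = Mul(-4, Mul(1, Mul(-2, p, p))) = Mul(-4, Mul(1, Mul(-2, Pow(p, 2)))) = Mul(-4, Mul(-2, Pow(p, 2))) = Mul(8, Pow(p, 2)))
Mul(Function('U')(2), Function('u')(Function('V')(Function('Q')(-1, -2)), 6)) = Mul(Pow(2, 2), Mul(8, Pow(4, 2))) = Mul(4, Mul(8, 16)) = Mul(4, 128) = 512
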